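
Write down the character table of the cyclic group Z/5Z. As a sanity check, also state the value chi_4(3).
Character table of Z/5Z (irreps indexed chi_0,...,chi_4 with chi_k(m) = zeta_5^(k*m), zeta_5 = exp(2*pi*i/5)):
  irrep \ class  {0} (size 1)  {1} (size 1)    {2} (size 1)    {3} (size 1)    {4} (size 1)  
  chi_0          1             1               1               1               1             
  chi_1          1             exp(2*I*pi/5)   exp(4*I*pi/5)   exp(-4*I*pi/5)  exp(-2*I*pi/5)
  chi_2          1             exp(4*I*pi/5)   exp(-2*I*pi/5)  exp(2*I*pi/5)   exp(-4*I*pi/5)
  chi_3          1             exp(-4*I*pi/5)  exp(2*I*pi/5)   exp(-2*I*pi/5)  exp(4*I*pi/5) 
  chi_4          1             exp(-2*I*pi/5)  exp(-4*I*pi/5)  exp(4*I*pi/5)   exp(2*I*pi/5) 

Spot check: chi_4(3) = zeta_5^(4*3) = zeta_5^12 = exp(4*I*pi/5).

Reasoning: Z/5Z is abelian, so all 5 irreducible complex representations are 1-dimensional. They are given by chi_k(m) = zeta_5^(k*m) for k = 0,...,4. Row orthogonality: sum_m chi_k(m) conj(chi_l(m)) = 5 * [k = l].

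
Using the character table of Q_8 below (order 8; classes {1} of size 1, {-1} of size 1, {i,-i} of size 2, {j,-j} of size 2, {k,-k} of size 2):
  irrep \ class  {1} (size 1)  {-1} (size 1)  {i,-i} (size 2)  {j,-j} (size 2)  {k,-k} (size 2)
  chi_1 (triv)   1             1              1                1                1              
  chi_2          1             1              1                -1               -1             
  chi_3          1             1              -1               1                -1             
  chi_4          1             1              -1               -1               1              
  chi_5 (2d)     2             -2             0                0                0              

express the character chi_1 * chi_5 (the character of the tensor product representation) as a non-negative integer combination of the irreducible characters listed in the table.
chi_1 tensor chi_5 = chi_5 (all other irreducibles have multiplicity 0).

The character of a tensor product is the pointwise product (chi_1 * chi_5)(C) = chi_1(C) * chi_5(C):
  {1}: (1)*(2), {-1}: (1)*(-2), {i,-i}: (1)*(0), {j,-j}: (1)*(0), {k,-k}: (1)*(0)
so (chi_1 * chi_5) takes values
  {1} -> 2, {-1} -> -2, {i,-i} -> 0, {j,-j} -> 0, {k,-k} -> 0.
Now take the inner product of this character with each irreducible chi from the table, <chi_1*chi_5, chi> = (1/8) sum_C |C| (chi_1*chi_5)(C) conj(chi(C)):
  <chi_1*chi_5, chi_1> = (1/8)[1*(2)*conj(1) + 1*(-2)*conj(1) + 2*(0)*conj(1) + 2*(0)*conj(1) + 2*(0)*conj(1)]
      = (1/8)[(2) + (-2) + (0) + (0) + (0)] = 0/8 = 0
  <chi_1*chi_5, chi_2> = (1/8)[1*(2)*conj(1) + 1*(-2)*conj(1) + 2*(0)*conj(1) + 2*(0)*conj(-1) + 2*(0)*conj(-1)]
      = (1/8)[(2) + (-2) + (0) + (0) + (0)] = 0/8 = 0
  <chi_1*chi_5, chi_3> = (1/8)[1*(2)*conj(1) + 1*(-2)*conj(1) + 2*(0)*conj(-1) + 2*(0)*conj(1) + 2*(0)*conj(-1)]
      = (1/8)[(2) + (-2) + (0) + (0) + (0)] = 0/8 = 0
  <chi_1*chi_5, chi_4> = (1/8)[1*(2)*conj(1) + 1*(-2)*conj(1) + 2*(0)*conj(-1) + 2*(0)*conj(-1) + 2*(0)*conj(1)]
      = (1/8)[(2) + (-2) + (0) + (0) + (0)] = 0/8 = 0
  <chi_1*chi_5, chi_5> = (1/8)[1*(2)*conj(2) + 1*(-2)*conj(-2) + 2*(0)*conj(0) + 2*(0)*conj(0) + 2*(0)*conj(0)]
      = (1/8)[(4) + (4) + (0) + (0) + (0)] = 8/8 = 1
Hence the multiplicities are chi_5: 1. Dimension check: dim(chi_1)*dim(chi_5) = 1*2 = 2 and sum (mult * dim) = 1*2 = 2.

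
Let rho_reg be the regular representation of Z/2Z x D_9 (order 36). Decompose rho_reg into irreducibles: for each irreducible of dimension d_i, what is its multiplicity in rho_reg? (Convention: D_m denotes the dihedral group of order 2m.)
Each irreducible V_i of dimension d_i appears with multiplicity d_i, i.e. rho_reg = (direct sum over all irreducibles V_i) d_i V_i. The irreducible dimensions for Z/2Z x D_9 are 1, 1, 1, 1, 2, 2, 2, 2, 2, 2, 2, 2: 4 irreducibles of dimension 1, each with multiplicity 1; 8 irreducibles of dimension 2, each with multiplicity 2. Total dimension 4*1*1 + 8*2*2 = 36 = |G|.

Details: General theorem: in the regular representation of a finite group G, each irreducible appears with multiplicity equal to its dimension. Check: dim(rho_reg) = sum d_i^2 = 1 + 1 + 1 + 1 + 4 + 4 + 4 + 4 + 4 + 4 + 4 + 4 = 36 = |G|.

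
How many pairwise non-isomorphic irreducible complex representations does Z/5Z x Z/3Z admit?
15

Explanation: The number of irreducible complex representations of a finite group equals its number of conjugacy classes. Z/5Z x Z/3Z is abelian of order 15, so every element is its own conjugacy class: 15 classes, so Z/5Z x Z/3Z (order 15) has exactly 15 irreducible complex representations.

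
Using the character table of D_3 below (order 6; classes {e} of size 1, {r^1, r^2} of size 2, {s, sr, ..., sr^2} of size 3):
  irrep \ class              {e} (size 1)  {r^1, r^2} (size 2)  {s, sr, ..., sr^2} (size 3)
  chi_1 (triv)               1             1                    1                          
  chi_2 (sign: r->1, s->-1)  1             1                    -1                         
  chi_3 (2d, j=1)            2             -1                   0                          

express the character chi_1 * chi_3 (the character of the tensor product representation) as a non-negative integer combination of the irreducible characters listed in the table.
chi_1 tensor chi_3 = chi_3 (all other irreducibles have multiplicity 0).

Proof sketch: The character of a tensor product is the pointwise product (chi_1 * chi_3)(C) = chi_1(C) * chi_3(C):
  {e}: (1)*(2), {r^1, r^2}: (1)*(-1), {s, sr, ..., sr^2}: (1)*(0)
so (chi_1 * chi_3) takes values
  {e} -> 2, {r^1, r^2} -> -1, {s, sr, ..., sr^2} -> 0.
Now take the inner product of this character with each irreducible chi from the table, <chi_1*chi_3, chi> = (1/6) sum_C |C| (chi_1*chi_3)(C) conj(chi(C)):
  <chi_1*chi_3, chi_1> = (1/6)[1*(2)*conj(1) + 2*(-1)*conj(1) + 3*(0)*conj(1)]
      = (1/6)[(2) + (-2) + (0)] = 0/6 = 0
  <chi_1*chi_3, chi_2> = (1/6)[1*(2)*conj(1) + 2*(-1)*conj(1) + 3*(0)*conj(-1)]
      = (1/6)[(2) + (-2) + (0)] = 0/6 = 0
  <chi_1*chi_3, chi_3> = (1/6)[1*(2)*conj(2) + 2*(-1)*conj(-1) + 3*(0)*conj(0)]
      = (1/6)[(4) + (2) + (0)] = 6/6 = 1
Hence the multiplicities are chi_3: 1. Dimension check: dim(chi_1)*dim(chi_3) = 1*2 = 2 and sum (mult * dim) = 1*2 = 2.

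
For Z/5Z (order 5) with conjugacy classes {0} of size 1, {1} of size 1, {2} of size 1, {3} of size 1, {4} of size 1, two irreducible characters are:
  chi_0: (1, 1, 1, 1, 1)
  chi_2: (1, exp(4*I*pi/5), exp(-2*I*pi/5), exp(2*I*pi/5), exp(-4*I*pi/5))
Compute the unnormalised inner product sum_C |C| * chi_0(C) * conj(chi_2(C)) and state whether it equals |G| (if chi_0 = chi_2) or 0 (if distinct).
Sum = 0; so <chi_0, chi_2> = 0 (distinct irreducibles are orthogonal).

Reasoning: Compute term by term over conjugacy classes (|C| * chi_0(C) * conj(chi_2(C))):
  1*(1)*conj(1) + 1*(1)*conj(exp(4*I*pi/5)) + 1*(1)*conj(exp(-2*I*pi/5)) + 1*(1)*conj(exp(2*I*pi/5)) + 1*(1)*conj(exp(-4*I*pi/5))
  = (1) + (exp(-4*I*pi/5)) + (exp(2*I*pi/5)) + (exp(-2*I*pi/5)) + (exp(4*I*pi/5))
  = 0.
(Exp terms are combined using exp(i*s)*conj(exp(i*t)) = exp(i*(s-t)), and sums of them are collapsed using the identity that for every m > 1 the m distinct m-th roots of unity sum to 0, e.g. 1 + exp(2*I*pi/3) + exp(-2*I*pi/3) = 0.)
Dividing by |G| = 5 gives 0/5 = 0, matching the row-orthogonality relation <chi_0, chi_2> = [chi_0 = chi_2].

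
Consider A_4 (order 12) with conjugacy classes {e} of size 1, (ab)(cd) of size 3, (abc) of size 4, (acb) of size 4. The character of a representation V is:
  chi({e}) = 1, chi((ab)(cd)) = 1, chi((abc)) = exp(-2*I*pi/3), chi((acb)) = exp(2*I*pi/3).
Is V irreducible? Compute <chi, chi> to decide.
Irreducible: <chi, chi> = 1.

Why: <chi, chi> = (1/|G|) sum_C |C| * |chi(C)|^2 = (1/12)[1*|1|^2 + 3*|1|^2 + 4*|exp(-2*I*pi/3)|^2 + 4*|exp(2*I*pi/3)|^2]
  = (1/12)[(1) + (3) + (4) + (4)] = 12/12 = 1.
(Exp terms are combined using exp(i*s)*conj(exp(i*t)) = exp(i*(s-t)), and sums of them are collapsed using the identity that for every m > 1 the m distinct m-th roots of unity sum to 0, e.g. 1 + exp(2*I*pi/3) + exp(-2*I*pi/3) = 0.)
A character is irreducible iff <chi, chi> = 1, so this representation is irreducible.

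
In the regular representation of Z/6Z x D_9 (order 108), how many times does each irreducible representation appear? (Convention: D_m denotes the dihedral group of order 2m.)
Each irreducible V_i of dimension d_i appears with multiplicity d_i, i.e. rho_reg = (direct sum over all irreducibles V_i) d_i V_i. The irreducible dimensions for Z/6Z x D_9 are 1, 1, 1, 1, 1, 1, 1, 1, 1, 1, 1, 1, 2, 2, 2, 2, 2, 2, 2, 2, 2, 2, 2, 2, 2, 2, 2, 2, 2, 2, 2, 2, 2, 2, 2, 2: 12 irreducibles of dimension 1, each with multiplicity 1; 24 irreducibles of dimension 2, each with multiplicity 2. Total dimension 12*1*1 + 24*2*2 = 108 = |G|.

Argument: General theorem: in the regular representation of a finite group G, each irreducible appears with multiplicity equal to its dimension. Check: dim(rho_reg) = sum d_i^2 = 1 + 1 + 1 + 1 + 1 + 1 + 1 + 1 + 1 + 1 + 1 + 1 + 4 + 4 + 4 + 4 + 4 + 4 + 4 + 4 + 4 + 4 + 4 + 4 + 4 + 4 + 4 + 4 + 4 + 4 + 4 + 4 + 4 + 4 + 4 + 4 = 108 = |G|.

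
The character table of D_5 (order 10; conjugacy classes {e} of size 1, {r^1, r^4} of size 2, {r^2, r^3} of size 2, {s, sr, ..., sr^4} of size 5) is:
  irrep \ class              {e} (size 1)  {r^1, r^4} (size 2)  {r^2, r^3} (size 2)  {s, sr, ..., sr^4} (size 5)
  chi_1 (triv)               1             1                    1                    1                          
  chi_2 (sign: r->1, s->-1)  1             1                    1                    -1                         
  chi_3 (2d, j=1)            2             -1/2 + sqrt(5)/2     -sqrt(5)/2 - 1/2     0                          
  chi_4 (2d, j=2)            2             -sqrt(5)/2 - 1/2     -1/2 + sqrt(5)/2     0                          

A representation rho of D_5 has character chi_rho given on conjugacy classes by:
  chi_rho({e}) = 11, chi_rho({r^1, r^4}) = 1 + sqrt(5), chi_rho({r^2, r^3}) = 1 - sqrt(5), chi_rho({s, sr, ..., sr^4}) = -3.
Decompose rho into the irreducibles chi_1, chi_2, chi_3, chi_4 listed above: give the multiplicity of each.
Multiplicities: chi_1: 0, chi_2: 3, chi_3: 3, chi_4: 1.

Proof sketch: Use <chi_rho, chi> = (1/|G|) sum_C |C| * chi_rho(C) * conj(chi(C)) with |G| = 10 for each irreducible chi in the table:
  <chi_rho, chi_1> = (1/10)[1*(11)*conj(1) + 2*(1 + sqrt(5))*conj(1) + 2*(1 - sqrt(5))*conj(1) + 5*(-3)*conj(1)]
      = (1/10)[(11) + (2 + 2*sqrt(5)) + (2 - 2*sqrt(5)) + (-15)] = 0/10 = 0
  <chi_rho, chi_2> = (1/10)[1*(11)*conj(1) + 2*(1 + sqrt(5))*conj(1) + 2*(1 - sqrt(5))*conj(1) + 5*(-3)*conj(-1)]
      = (1/10)[(11) + (2 + 2*sqrt(5)) + (2 - 2*sqrt(5)) + (15)] = 30/10 = 3
  <chi_rho, chi_3> = (1/10)[1*(11)*conj(2) + 2*(1 + sqrt(5))*conj(-1/2 + sqrt(5)/2) + 2*(1 - sqrt(5))*conj(-sqrt(5)/2 - 1/2) + 5*(-3)*conj(0)]
      = (1/10)[(22) + (4) + (4) + (0)] = 30/10 = 3
  <chi_rho, chi_4> = (1/10)[1*(11)*conj(2) + 2*(1 + sqrt(5))*conj(-sqrt(5)/2 - 1/2) + 2*(1 - sqrt(5))*conj(-1/2 + sqrt(5)/2) + 5*(-3)*conj(0)]
      = (1/10)[(22) + (-6 - 2*sqrt(5)) + (-6 + 2*sqrt(5)) + (0)] = 10/10 = 1
Dimension check: dim(rho) = sum (mult * dim) = 0*1 + 3*1 + 3*2 + 1*2 = 11 = chi_rho(e) = 11.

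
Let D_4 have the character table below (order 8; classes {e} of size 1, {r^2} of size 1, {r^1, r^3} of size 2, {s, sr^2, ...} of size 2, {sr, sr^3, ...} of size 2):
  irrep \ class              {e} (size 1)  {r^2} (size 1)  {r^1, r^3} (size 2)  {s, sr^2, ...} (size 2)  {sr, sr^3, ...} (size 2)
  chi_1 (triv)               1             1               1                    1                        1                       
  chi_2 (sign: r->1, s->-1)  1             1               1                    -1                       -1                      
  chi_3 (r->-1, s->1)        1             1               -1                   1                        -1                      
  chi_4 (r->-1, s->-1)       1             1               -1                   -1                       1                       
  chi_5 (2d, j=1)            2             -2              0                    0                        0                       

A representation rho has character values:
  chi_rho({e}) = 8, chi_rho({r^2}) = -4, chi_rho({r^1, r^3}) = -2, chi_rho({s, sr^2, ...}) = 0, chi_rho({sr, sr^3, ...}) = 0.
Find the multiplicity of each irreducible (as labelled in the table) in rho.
Multiplicities: chi_1: 0, chi_2: 0, chi_3: 1, chi_4: 1, chi_5: 3.

Proof sketch: Use <chi_rho, chi> = (1/|G|) sum_C |C| * chi_rho(C) * conj(chi(C)) with |G| = 8 for each irreducible chi in the table:
  <chi_rho, chi_1> = (1/8)[1*(8)*conj(1) + 1*(-4)*conj(1) + 2*(-2)*conj(1) + 2*(0)*conj(1) + 2*(0)*conj(1)]
      = (1/8)[(8) + (-4) + (-4) + (0) + (0)] = 0/8 = 0
  <chi_rho, chi_2> = (1/8)[1*(8)*conj(1) + 1*(-4)*conj(1) + 2*(-2)*conj(1) + 2*(0)*conj(-1) + 2*(0)*conj(-1)]
      = (1/8)[(8) + (-4) + (-4) + (0) + (0)] = 0/8 = 0
  <chi_rho, chi_3> = (1/8)[1*(8)*conj(1) + 1*(-4)*conj(1) + 2*(-2)*conj(-1) + 2*(0)*conj(1) + 2*(0)*conj(-1)]
      = (1/8)[(8) + (-4) + (4) + (0) + (0)] = 8/8 = 1
  <chi_rho, chi_4> = (1/8)[1*(8)*conj(1) + 1*(-4)*conj(1) + 2*(-2)*conj(-1) + 2*(0)*conj(-1) + 2*(0)*conj(1)]
      = (1/8)[(8) + (-4) + (4) + (0) + (0)] = 8/8 = 1
  <chi_rho, chi_5> = (1/8)[1*(8)*conj(2) + 1*(-4)*conj(-2) + 2*(-2)*conj(0) + 2*(0)*conj(0) + 2*(0)*conj(0)]
      = (1/8)[(16) + (8) + (0) + (0) + (0)] = 24/8 = 3
Dimension check: dim(rho) = sum (mult * dim) = 0*1 + 0*1 + 1*1 + 1*1 + 3*2 = 8 = chi_rho(e) = 8.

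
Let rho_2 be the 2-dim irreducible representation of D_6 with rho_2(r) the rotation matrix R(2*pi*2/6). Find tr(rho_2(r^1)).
chi_{rho_2}(r^1) = 2*cos(2*pi*2*1/6) = -1

Working: rho_2(r^1) is rotation by angle 2*pi*2*1/6, whose trace is 2*cos(2*pi*2*1/6) = -1.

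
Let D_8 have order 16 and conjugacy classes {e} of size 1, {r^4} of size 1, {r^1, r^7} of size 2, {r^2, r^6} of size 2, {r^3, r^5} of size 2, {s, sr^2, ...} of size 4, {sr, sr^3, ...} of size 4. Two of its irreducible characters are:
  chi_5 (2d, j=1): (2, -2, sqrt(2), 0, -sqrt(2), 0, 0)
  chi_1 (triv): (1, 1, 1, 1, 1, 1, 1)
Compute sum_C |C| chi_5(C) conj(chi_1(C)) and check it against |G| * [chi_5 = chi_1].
Sum = 0; so <chi_5, chi_1> = 0 (distinct irreducibles are orthogonal).

Working: Compute term by term over conjugacy classes (|C| * chi_5(C) * conj(chi_1(C))):
  1*(2)*conj(1) + 1*(-2)*conj(1) + 2*(sqrt(2))*conj(1) + 2*(0)*conj(1) + 2*(-sqrt(2))*conj(1) + 4*(0)*conj(1) + 4*(0)*conj(1)
  = (2) + (-2) + (2*sqrt(2)) + (0) + (-2*sqrt(2)) + (0) + (0)
  = 0.
Dividing by |G| = 16 gives 0/16 = 0, matching the row-orthogonality relation <chi_5, chi_1> = [chi_5 = chi_1].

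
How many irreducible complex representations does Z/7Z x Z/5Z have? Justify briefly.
35

Explanation: The number of irreducible complex representations of a finite group equals its number of conjugacy classes. Z/7Z x Z/5Z is abelian of order 35, so every element is its own conjugacy class: 35 classes, so Z/7Z x Z/5Z (order 35) has exactly 35 irreducible complex representations.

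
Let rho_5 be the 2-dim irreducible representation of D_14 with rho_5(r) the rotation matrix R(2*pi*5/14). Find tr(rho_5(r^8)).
chi_{rho_5}(r^8) = 2*cos(2*pi*5*8/14) = 2*cos(2*pi/7)

Justification: rho_5(r^8) is rotation by angle 2*pi*5*8/14, whose trace is 2*cos(2*pi*5*8/14) = 2*cos(2*pi/7).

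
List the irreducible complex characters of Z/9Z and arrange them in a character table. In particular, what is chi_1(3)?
Character table of Z/9Z (irreps indexed chi_0,...,chi_8 with chi_k(m) = zeta_9^(k*m), zeta_9 = exp(2*pi*i/9)):
  irrep \ class  {0} (size 1)  {1} (size 1)    {2} (size 1)    {3} (size 1)    {4} (size 1)    {5} (size 1)    {6} (size 1)    {7} (size 1)    {8} (size 1)  
  chi_0          1             1               1               1               1               1               1               1               1             
  chi_1          1             exp(2*I*pi/9)   exp(4*I*pi/9)   exp(2*I*pi/3)   exp(8*I*pi/9)   exp(-8*I*pi/9)  exp(-2*I*pi/3)  exp(-4*I*pi/9)  exp(-2*I*pi/9)
  chi_2          1             exp(4*I*pi/9)   exp(8*I*pi/9)   exp(-2*I*pi/3)  exp(-2*I*pi/9)  exp(2*I*pi/9)   exp(2*I*pi/3)   exp(-8*I*pi/9)  exp(-4*I*pi/9)
  chi_3          1             exp(2*I*pi/3)   exp(-2*I*pi/3)  1               exp(2*I*pi/3)   exp(-2*I*pi/3)  1               exp(2*I*pi/3)   exp(-2*I*pi/3)
  chi_4          1             exp(8*I*pi/9)   exp(-2*I*pi/9)  exp(2*I*pi/3)   exp(-4*I*pi/9)  exp(4*I*pi/9)   exp(-2*I*pi/3)  exp(2*I*pi/9)   exp(-8*I*pi/9)
  chi_5          1             exp(-8*I*pi/9)  exp(2*I*pi/9)   exp(-2*I*pi/3)  exp(4*I*pi/9)   exp(-4*I*pi/9)  exp(2*I*pi/3)   exp(-2*I*pi/9)  exp(8*I*pi/9) 
  chi_6          1             exp(-2*I*pi/3)  exp(2*I*pi/3)   1               exp(-2*I*pi/3)  exp(2*I*pi/3)   1               exp(-2*I*pi/3)  exp(2*I*pi/3) 
  chi_7          1             exp(-4*I*pi/9)  exp(-8*I*pi/9)  exp(2*I*pi/3)   exp(2*I*pi/9)   exp(-2*I*pi/9)  exp(-2*I*pi/3)  exp(8*I*pi/9)   exp(4*I*pi/9) 
  chi_8          1             exp(-2*I*pi/9)  exp(-4*I*pi/9)  exp(-2*I*pi/3)  exp(-8*I*pi/9)  exp(8*I*pi/9)   exp(2*I*pi/3)   exp(4*I*pi/9)   exp(2*I*pi/9) 

Spot check: chi_1(3) = zeta_9^(1*3) = zeta_9^3 = exp(2*I*pi/3).

Proof sketch: Z/9Z is abelian, so all 9 irreducible complex representations are 1-dimensional. They are given by chi_k(m) = zeta_9^(k*m) for k = 0,...,8. Row orthogonality: sum_m chi_k(m) conj(chi_l(m)) = 9 * [k = l].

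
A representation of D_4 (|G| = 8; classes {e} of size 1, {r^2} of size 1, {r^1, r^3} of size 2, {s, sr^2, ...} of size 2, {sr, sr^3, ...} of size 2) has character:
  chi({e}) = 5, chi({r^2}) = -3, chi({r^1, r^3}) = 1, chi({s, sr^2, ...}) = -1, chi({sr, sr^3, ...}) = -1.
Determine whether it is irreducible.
Not irreducible (reducible): <chi, chi> = 5 > 1.

Derivation: <chi, chi> = (1/|G|) sum_C |C| * |chi(C)|^2 = (1/8)[1*|5|^2 + 1*|-3|^2 + 2*|1|^2 + 2*|-1|^2 + 2*|-1|^2]
  = (1/8)[(25) + (9) + (2) + (2) + (2)] = 40/8 = 5.
A character is irreducible iff <chi, chi> = 1, so this representation is reducible.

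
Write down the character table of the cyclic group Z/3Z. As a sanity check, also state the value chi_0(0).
Character table of Z/3Z (irreps indexed chi_0,...,chi_2 with chi_k(m) = zeta_3^(k*m), zeta_3 = exp(2*pi*i/3)):
  irrep \ class  {0} (size 1)  {1} (size 1)    {2} (size 1)  
  chi_0          1             1               1             
  chi_1          1             exp(2*I*pi/3)   exp(-2*I*pi/3)
  chi_2          1             exp(-2*I*pi/3)  exp(2*I*pi/3) 

Spot check: chi_0(0) = zeta_3^(0*0) = zeta_3^0 = 1.

Z/3Z is abelian, so all 3 irreducible complex representations are 1-dimensional. They are given by chi_k(m) = zeta_3^(k*m) for k = 0,...,2. Row orthogonality: sum_m chi_k(m) conj(chi_l(m)) = 3 * [k = l].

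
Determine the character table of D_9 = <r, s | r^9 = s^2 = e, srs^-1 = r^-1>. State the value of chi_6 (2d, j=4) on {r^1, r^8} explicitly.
Conjugacy classes: {e} of size 1, {r^1, r^8} of size 2, {r^2, r^7} of size 2, {r^3, r^6} of size 2, {r^4, r^5} of size 2, {s, sr, ..., sr^8} of size 9.
Character table:
  irrep \ class              {e} (size 1)  {r^1, r^8} (size 2)  {r^2, r^7} (size 2)  {r^3, r^6} (size 2)  {r^4, r^5} (size 2)  {s, sr, ..., sr^8} (size 9)
  chi_1 (triv)               1             1                    1                    1                    1                    1                          
  chi_2 (sign: r->1, s->-1)  1             1                    1                    1                    1                    -1                         
  chi_3 (2d, j=1)            2             2*cos(2*pi/9)        2*cos(4*pi/9)        -1                   -2*cos(pi/9)         0                          
  chi_4 (2d, j=2)            2             2*cos(4*pi/9)        -2*cos(pi/9)         -1                   2*cos(2*pi/9)        0                          
  chi_5 (2d, j=3)            2             -1                   -1                   2                    -1                   0                          
  chi_6 (2d, j=4)            2             -2*cos(pi/9)         2*cos(2*pi/9)        -1                   2*cos(4*pi/9)        0                          

Spot check: chi_6 (2d, j=4) on {r^1, r^8} = -2*cos(pi/9).

Why: D_9 has order 2*9 = 18 with 6 conjugacy classes, hence 6 irreducibles. Sum of squared dims 1 + 1 + 4 + 4 + 4 + 4 = 18 = |G|. Linear characters come from the abelianisation; the 2-dimensional irreps have character r^k -> 2*cos(2*pi*j*k/9), reflections -> 0.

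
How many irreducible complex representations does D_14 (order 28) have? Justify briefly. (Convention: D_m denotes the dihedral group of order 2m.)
10

Working: The number of irreducible complex representations of a finite group equals its number of conjugacy classes. D_14 has 10 conjugacy classes (n/2 + 3 for n even), so D_14 (order 28) has exactly 10 irreducible complex representations.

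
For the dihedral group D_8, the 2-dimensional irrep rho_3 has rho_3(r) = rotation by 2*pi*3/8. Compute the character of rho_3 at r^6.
chi_{rho_3}(r^6) = 2*cos(2*pi*3*6/8) = 0

Proof sketch: rho_3(r^6) is rotation by angle 2*pi*3*6/8, whose trace is 2*cos(2*pi*3*6/8) = 0.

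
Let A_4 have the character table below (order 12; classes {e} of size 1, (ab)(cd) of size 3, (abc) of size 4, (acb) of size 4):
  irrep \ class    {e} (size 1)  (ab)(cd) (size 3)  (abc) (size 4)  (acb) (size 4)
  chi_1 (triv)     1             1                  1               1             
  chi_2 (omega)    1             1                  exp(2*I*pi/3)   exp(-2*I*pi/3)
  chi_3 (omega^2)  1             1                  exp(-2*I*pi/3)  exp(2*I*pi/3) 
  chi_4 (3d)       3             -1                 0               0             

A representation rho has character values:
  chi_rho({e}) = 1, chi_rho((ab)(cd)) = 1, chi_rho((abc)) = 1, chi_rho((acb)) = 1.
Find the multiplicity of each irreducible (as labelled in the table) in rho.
Multiplicities: chi_1: 1, chi_2: 0, chi_3: 0, chi_4: 0.

Explanation: Use <chi_rho, chi> = (1/|G|) sum_C |C| * chi_rho(C) * conj(chi(C)) with |G| = 12 for each irreducible chi in the table:
  <chi_rho, chi_1> = (1/12)[1*(1)*conj(1) + 3*(1)*conj(1) + 4*(1)*conj(1) + 4*(1)*conj(1)]
      = (1/12)[(1) + (3) + (4) + (4)] = 12/12 = 1
  <chi_rho, chi_2> = (1/12)[1*(1)*conj(1) + 3*(1)*conj(1) + 4*(1)*conj(exp(2*I*pi/3)) + 4*(1)*conj(exp(-2*I*pi/3))]
      = (1/12)[(1) + (3) + (4*exp(-2*I*pi/3)) + (4*exp(2*I*pi/3))] = 0/12 = 0
  <chi_rho, chi_3> = (1/12)[1*(1)*conj(1) + 3*(1)*conj(1) + 4*(1)*conj(exp(-2*I*pi/3)) + 4*(1)*conj(exp(2*I*pi/3))]
      = (1/12)[(1) + (3) + (4*exp(2*I*pi/3)) + (4*exp(-2*I*pi/3))] = 0/12 = 0
  <chi_rho, chi_4> = (1/12)[1*(1)*conj(3) + 3*(1)*conj(-1) + 4*(1)*conj(0) + 4*(1)*conj(0)]
      = (1/12)[(3) + (-3) + (0) + (0)] = 0/12 = 0
(Exp terms are combined using exp(i*s)*conj(exp(i*t)) = exp(i*(s-t)), and sums of them are collapsed using the identity that for every m > 1 the m distinct m-th roots of unity sum to 0, e.g. 1 + exp(2*I*pi/3) + exp(-2*I*pi/3) = 0.)
Dimension check: dim(rho) = sum (mult * dim) = 1*1 + 0*1 + 0*1 + 0*3 = 1 = chi_rho(e) = 1.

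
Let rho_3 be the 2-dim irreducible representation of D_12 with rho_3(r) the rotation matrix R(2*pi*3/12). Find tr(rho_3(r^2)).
chi_{rho_3}(r^2) = 2*cos(2*pi*3*2/12) = -2

Explanation: rho_3(r^2) is rotation by angle 2*pi*3*2/12, whose trace is 2*cos(2*pi*3*2/12) = -2.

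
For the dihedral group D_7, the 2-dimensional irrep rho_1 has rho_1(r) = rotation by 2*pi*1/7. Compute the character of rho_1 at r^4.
chi_{rho_1}(r^4) = 2*cos(2*pi*1*4/7) = -2*cos(pi/7)

Solution. rho_1(r^4) is rotation by angle 2*pi*1*4/7, whose trace is 2*cos(2*pi*1*4/7) = -2*cos(pi/7).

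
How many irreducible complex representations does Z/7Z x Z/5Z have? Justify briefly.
35

Working: The number of irreducible complex representations of a finite group equals its number of conjugacy classes. Z/7Z x Z/5Z is abelian of order 35, so every element is its own conjugacy class: 35 classes, so Z/7Z x Z/5Z (order 35) has exactly 35 irreducible complex representations.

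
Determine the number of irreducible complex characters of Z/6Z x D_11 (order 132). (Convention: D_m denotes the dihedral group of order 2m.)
42

Solution. The number of irreducible complex representations of a finite group equals its number of conjugacy classes. For a direct product, #classes(G x H) = #classes(G) * #classes(H). Z/6Z has 6 classes (abelian), D_11 has 7 classes, so 6 * 7 = 42, so Z/6Z x D_11 (order 132) has exactly 42 irreducible complex representations.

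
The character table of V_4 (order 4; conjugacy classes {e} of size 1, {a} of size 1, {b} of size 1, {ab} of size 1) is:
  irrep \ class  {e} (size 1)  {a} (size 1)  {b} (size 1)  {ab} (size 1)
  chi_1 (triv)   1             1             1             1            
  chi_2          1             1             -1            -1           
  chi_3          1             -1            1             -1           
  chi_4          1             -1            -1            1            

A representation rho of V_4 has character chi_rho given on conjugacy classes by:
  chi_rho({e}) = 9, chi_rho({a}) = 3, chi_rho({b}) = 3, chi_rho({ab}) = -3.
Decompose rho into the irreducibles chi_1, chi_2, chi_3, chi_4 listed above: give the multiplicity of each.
Multiplicities: chi_1: 3, chi_2: 3, chi_3: 3, chi_4: 0.

Argument: Use <chi_rho, chi> = (1/|G|) sum_C |C| * chi_rho(C) * conj(chi(C)) with |G| = 4 for each irreducible chi in the table:
  <chi_rho, chi_1> = (1/4)[1*(9)*conj(1) + 1*(3)*conj(1) + 1*(3)*conj(1) + 1*(-3)*conj(1)]
      = (1/4)[(9) + (3) + (3) + (-3)] = 12/4 = 3
  <chi_rho, chi_2> = (1/4)[1*(9)*conj(1) + 1*(3)*conj(1) + 1*(3)*conj(-1) + 1*(-3)*conj(-1)]
      = (1/4)[(9) + (3) + (-3) + (3)] = 12/4 = 3
  <chi_rho, chi_3> = (1/4)[1*(9)*conj(1) + 1*(3)*conj(-1) + 1*(3)*conj(1) + 1*(-3)*conj(-1)]
      = (1/4)[(9) + (-3) + (3) + (3)] = 12/4 = 3
  <chi_rho, chi_4> = (1/4)[1*(9)*conj(1) + 1*(3)*conj(-1) + 1*(3)*conj(-1) + 1*(-3)*conj(1)]
      = (1/4)[(9) + (-3) + (-3) + (-3)] = 0/4 = 0
Dimension check: dim(rho) = sum (mult * dim) = 3*1 + 3*1 + 3*1 + 0*1 = 9 = chi_rho(e) = 9.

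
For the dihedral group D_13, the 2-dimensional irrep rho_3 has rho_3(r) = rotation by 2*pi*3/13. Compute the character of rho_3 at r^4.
chi_{rho_3}(r^4) = 2*cos(2*pi*3*4/13) = 2*cos(2*pi/13)

Reasoning: rho_3(r^4) is rotation by angle 2*pi*3*4/13, whose trace is 2*cos(2*pi*3*4/13) = 2*cos(2*pi/13).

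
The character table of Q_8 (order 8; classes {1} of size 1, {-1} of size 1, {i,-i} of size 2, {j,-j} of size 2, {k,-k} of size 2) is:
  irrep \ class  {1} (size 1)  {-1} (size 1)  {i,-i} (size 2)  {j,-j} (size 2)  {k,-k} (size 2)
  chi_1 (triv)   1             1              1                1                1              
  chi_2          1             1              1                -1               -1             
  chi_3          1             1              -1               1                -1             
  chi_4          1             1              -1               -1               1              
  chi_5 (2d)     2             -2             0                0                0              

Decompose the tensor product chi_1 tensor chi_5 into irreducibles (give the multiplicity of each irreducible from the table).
chi_1 tensor chi_5 = chi_5 (all other irreducibles have multiplicity 0).

Details: The character of a tensor product is the pointwise product (chi_1 * chi_5)(C) = chi_1(C) * chi_5(C):
  {1}: (1)*(2), {-1}: (1)*(-2), {i,-i}: (1)*(0), {j,-j}: (1)*(0), {k,-k}: (1)*(0)
so (chi_1 * chi_5) takes values
  {1} -> 2, {-1} -> -2, {i,-i} -> 0, {j,-j} -> 0, {k,-k} -> 0.
Now take the inner product of this character with each irreducible chi from the table, <chi_1*chi_5, chi> = (1/8) sum_C |C| (chi_1*chi_5)(C) conj(chi(C)):
  <chi_1*chi_5, chi_1> = (1/8)[1*(2)*conj(1) + 1*(-2)*conj(1) + 2*(0)*conj(1) + 2*(0)*conj(1) + 2*(0)*conj(1)]
      = (1/8)[(2) + (-2) + (0) + (0) + (0)] = 0/8 = 0
  <chi_1*chi_5, chi_2> = (1/8)[1*(2)*conj(1) + 1*(-2)*conj(1) + 2*(0)*conj(1) + 2*(0)*conj(-1) + 2*(0)*conj(-1)]
      = (1/8)[(2) + (-2) + (0) + (0) + (0)] = 0/8 = 0
  <chi_1*chi_5, chi_3> = (1/8)[1*(2)*conj(1) + 1*(-2)*conj(1) + 2*(0)*conj(-1) + 2*(0)*conj(1) + 2*(0)*conj(-1)]
      = (1/8)[(2) + (-2) + (0) + (0) + (0)] = 0/8 = 0
  <chi_1*chi_5, chi_4> = (1/8)[1*(2)*conj(1) + 1*(-2)*conj(1) + 2*(0)*conj(-1) + 2*(0)*conj(-1) + 2*(0)*conj(1)]
      = (1/8)[(2) + (-2) + (0) + (0) + (0)] = 0/8 = 0
  <chi_1*chi_5, chi_5> = (1/8)[1*(2)*conj(2) + 1*(-2)*conj(-2) + 2*(0)*conj(0) + 2*(0)*conj(0) + 2*(0)*conj(0)]
      = (1/8)[(4) + (4) + (0) + (0) + (0)] = 8/8 = 1
Hence the multiplicities are chi_5: 1. Dimension check: dim(chi_1)*dim(chi_5) = 1*2 = 2 and sum (mult * dim) = 1*2 = 2.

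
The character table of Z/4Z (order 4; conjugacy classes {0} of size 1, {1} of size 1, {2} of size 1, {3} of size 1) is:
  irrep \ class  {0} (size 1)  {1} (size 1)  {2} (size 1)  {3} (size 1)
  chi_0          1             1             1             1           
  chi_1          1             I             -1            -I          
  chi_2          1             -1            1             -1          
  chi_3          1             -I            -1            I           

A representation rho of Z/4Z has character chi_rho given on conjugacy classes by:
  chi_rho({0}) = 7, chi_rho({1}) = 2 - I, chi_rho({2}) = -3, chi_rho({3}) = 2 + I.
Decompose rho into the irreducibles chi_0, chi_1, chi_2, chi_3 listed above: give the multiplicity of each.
Multiplicities: chi_0: 2, chi_1: 2, chi_2: 0, chi_3: 3.

Details: Use <chi_rho, chi> = (1/|G|) sum_C |C| * chi_rho(C) * conj(chi(C)) with |G| = 4 for each irreducible chi in the table:
  <chi_rho, chi_0> = (1/4)[1*(7)*conj(1) + 1*(2 - I)*conj(1) + 1*(-3)*conj(1) + 1*(2 + I)*conj(1)]
      = (1/4)[(7) + (2 - I) + (-3) + (2 + I)] = 8/4 = 2
  <chi_rho, chi_1> = (1/4)[1*(7)*conj(1) + 1*(2 - I)*conj(I) + 1*(-3)*conj(-1) + 1*(2 + I)*conj(-I)]
      = (1/4)[(7) + (-1 - 2*I) + (3) + (-1 + 2*I)] = 8/4 = 2
  <chi_rho, chi_2> = (1/4)[1*(7)*conj(1) + 1*(2 - I)*conj(-1) + 1*(-3)*conj(1) + 1*(2 + I)*conj(-1)]
      = (1/4)[(7) + (-2 + I) + (-3) + (-2 - I)] = 0/4 = 0
  <chi_rho, chi_3> = (1/4)[1*(7)*conj(1) + 1*(2 - I)*conj(-I) + 1*(-3)*conj(-1) + 1*(2 + I)*conj(I)]
      = (1/4)[(7) + (1 + 2*I) + (3) + (1 - 2*I)] = 12/4 = 3
(Exp terms are combined using exp(i*s)*conj(exp(i*t)) = exp(i*(s-t)), and sums of them are collapsed using the identity that for every m > 1 the m distinct m-th roots of unity sum to 0, e.g. 1 + exp(2*I*pi/3) + exp(-2*I*pi/3) = 0.)
Dimension check: dim(rho) = sum (mult * dim) = 2*1 + 2*1 + 0*1 + 3*1 = 7 = chi_rho(e) = 7.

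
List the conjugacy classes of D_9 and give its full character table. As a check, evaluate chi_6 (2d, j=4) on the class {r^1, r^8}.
Conjugacy classes: {e} of size 1, {r^1, r^8} of size 2, {r^2, r^7} of size 2, {r^3, r^6} of size 2, {r^4, r^5} of size 2, {s, sr, ..., sr^8} of size 9.
Character table:
  irrep \ class              {e} (size 1)  {r^1, r^8} (size 2)  {r^2, r^7} (size 2)  {r^3, r^6} (size 2)  {r^4, r^5} (size 2)  {s, sr, ..., sr^8} (size 9)
  chi_1 (triv)               1             1                    1                    1                    1                    1                          
  chi_2 (sign: r->1, s->-1)  1             1                    1                    1                    1                    -1                         
  chi_3 (2d, j=1)            2             2*cos(2*pi/9)        2*cos(4*pi/9)        -1                   -2*cos(pi/9)         0                          
  chi_4 (2d, j=2)            2             2*cos(4*pi/9)        -2*cos(pi/9)         -1                   2*cos(2*pi/9)        0                          
  chi_5 (2d, j=3)            2             -1                   -1                   2                    -1                   0                          
  chi_6 (2d, j=4)            2             -2*cos(pi/9)         2*cos(2*pi/9)        -1                   2*cos(4*pi/9)        0                          

Spot check: chi_6 (2d, j=4) on {r^1, r^8} = -2*cos(pi/9).

Working: D_9 has order 2*9 = 18 with 6 conjugacy classes, hence 6 irreducibles. Sum of squared dims 1 + 1 + 4 + 4 + 4 + 4 = 18 = |G|. Linear characters come from the abelianisation; the 2-dimensional irreps have character r^k -> 2*cos(2*pi*j*k/9), reflections -> 0.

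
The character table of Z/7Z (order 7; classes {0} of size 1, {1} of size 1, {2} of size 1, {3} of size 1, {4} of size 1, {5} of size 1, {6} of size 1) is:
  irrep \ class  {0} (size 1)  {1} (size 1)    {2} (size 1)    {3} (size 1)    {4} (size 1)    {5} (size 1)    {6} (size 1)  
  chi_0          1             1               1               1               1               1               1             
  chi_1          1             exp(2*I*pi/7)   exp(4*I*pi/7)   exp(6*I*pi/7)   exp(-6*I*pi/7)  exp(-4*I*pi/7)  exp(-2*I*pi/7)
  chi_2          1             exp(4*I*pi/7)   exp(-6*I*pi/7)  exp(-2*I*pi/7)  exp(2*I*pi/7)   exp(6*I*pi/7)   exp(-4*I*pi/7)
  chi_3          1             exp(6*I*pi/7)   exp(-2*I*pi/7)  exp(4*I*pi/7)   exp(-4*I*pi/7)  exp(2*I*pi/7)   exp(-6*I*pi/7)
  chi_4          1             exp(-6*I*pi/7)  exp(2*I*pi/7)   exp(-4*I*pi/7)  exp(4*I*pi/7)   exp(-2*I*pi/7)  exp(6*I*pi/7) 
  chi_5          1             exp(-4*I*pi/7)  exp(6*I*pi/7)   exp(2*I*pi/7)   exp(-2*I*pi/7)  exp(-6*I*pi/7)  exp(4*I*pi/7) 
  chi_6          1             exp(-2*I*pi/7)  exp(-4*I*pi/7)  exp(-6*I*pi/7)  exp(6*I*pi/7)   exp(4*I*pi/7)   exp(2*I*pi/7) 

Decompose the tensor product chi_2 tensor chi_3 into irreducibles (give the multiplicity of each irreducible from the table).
chi_2 tensor chi_3 = chi_5 (all other irreducibles have multiplicity 0).

Details: The character of a tensor product is the pointwise product (chi_2 * chi_3)(C) = chi_2(C) * chi_3(C):
  {0}: (1)*(1), {1}: (exp(4*I*pi/7))*(exp(6*I*pi/7)), {2}: (exp(-6*I*pi/7))*(exp(-2*I*pi/7)), {3}: (exp(-2*I*pi/7))*(exp(4*I*pi/7)), {4}: (exp(2*I*pi/7))*(exp(-4*I*pi/7)), {5}: (exp(6*I*pi/7))*(exp(2*I*pi/7)), {6}: (exp(-4*I*pi/7))*(exp(-6*I*pi/7))
so (chi_2 * chi_3) takes values
  {0} -> 1, {1} -> exp(-4*I*pi/7), {2} -> exp(6*I*pi/7), {3} -> exp(2*I*pi/7), {4} -> exp(-2*I*pi/7), {5} -> exp(-6*I*pi/7), {6} -> exp(4*I*pi/7).
Now take the inner product of this character with each irreducible chi from the table, <chi_2*chi_3, chi> = (1/7) sum_C |C| (chi_2*chi_3)(C) conj(chi(C)):
  <chi_2*chi_3, chi_0> = (1/7)[1*(1)*conj(1) + 1*(exp(-4*I*pi/7))*conj(1) + 1*(exp(6*I*pi/7))*conj(1) + 1*(exp(2*I*pi/7))*conj(1) + 1*(exp(-2*I*pi/7))*conj(1) + 1*(exp(-6*I*pi/7))*conj(1) + 1*(exp(4*I*pi/7))*conj(1)]
      = (1/7)[(1) + (exp(-4*I*pi/7)) + (exp(6*I*pi/7)) + (exp(2*I*pi/7)) + (exp(-2*I*pi/7)) + (exp(-6*I*pi/7)) + (exp(4*I*pi/7))] = 0/7 = 0
  <chi_2*chi_3, chi_1> = (1/7)[1*(1)*conj(1) + 1*(exp(-4*I*pi/7))*conj(exp(2*I*pi/7)) + 1*(exp(6*I*pi/7))*conj(exp(4*I*pi/7)) + 1*(exp(2*I*pi/7))*conj(exp(6*I*pi/7)) + 1*(exp(-2*I*pi/7))*conj(exp(-6*I*pi/7)) + 1*(exp(-6*I*pi/7))*conj(exp(-4*I*pi/7)) + 1*(exp(4*I*pi/7))*conj(exp(-2*I*pi/7))]
      = (1/7)[(1) + (exp(-6*I*pi/7)) + (exp(2*I*pi/7)) + (exp(-4*I*pi/7)) + (exp(4*I*pi/7)) + (exp(-2*I*pi/7)) + (exp(6*I*pi/7))] = 0/7 = 0
  <chi_2*chi_3, chi_2> = (1/7)[1*(1)*conj(1) + 1*(exp(-4*I*pi/7))*conj(exp(4*I*pi/7)) + 1*(exp(6*I*pi/7))*conj(exp(-6*I*pi/7)) + 1*(exp(2*I*pi/7))*conj(exp(-2*I*pi/7)) + 1*(exp(-2*I*pi/7))*conj(exp(2*I*pi/7)) + 1*(exp(-6*I*pi/7))*conj(exp(6*I*pi/7)) + 1*(exp(4*I*pi/7))*conj(exp(-4*I*pi/7))]
      = (1/7)[(1) + (exp(6*I*pi/7)) + (exp(-2*I*pi/7)) + (exp(4*I*pi/7)) + (exp(-4*I*pi/7)) + (exp(2*I*pi/7)) + (exp(-6*I*pi/7))] = 0/7 = 0
  <chi_2*chi_3, chi_3> = (1/7)[1*(1)*conj(1) + 1*(exp(-4*I*pi/7))*conj(exp(6*I*pi/7)) + 1*(exp(6*I*pi/7))*conj(exp(-2*I*pi/7)) + 1*(exp(2*I*pi/7))*conj(exp(4*I*pi/7)) + 1*(exp(-2*I*pi/7))*conj(exp(-4*I*pi/7)) + 1*(exp(-6*I*pi/7))*conj(exp(2*I*pi/7)) + 1*(exp(4*I*pi/7))*conj(exp(-6*I*pi/7))]
      = (1/7)[(1) + (exp(4*I*pi/7)) + (exp(-6*I*pi/7)) + (exp(-2*I*pi/7)) + (exp(2*I*pi/7)) + (exp(6*I*pi/7)) + (exp(-4*I*pi/7))] = 0/7 = 0
  <chi_2*chi_3, chi_4> = (1/7)[1*(1)*conj(1) + 1*(exp(-4*I*pi/7))*conj(exp(-6*I*pi/7)) + 1*(exp(6*I*pi/7))*conj(exp(2*I*pi/7)) + 1*(exp(2*I*pi/7))*conj(exp(-4*I*pi/7)) + 1*(exp(-2*I*pi/7))*conj(exp(4*I*pi/7)) + 1*(exp(-6*I*pi/7))*conj(exp(-2*I*pi/7)) + 1*(exp(4*I*pi/7))*conj(exp(6*I*pi/7))]
      = (1/7)[(1) + (exp(2*I*pi/7)) + (exp(4*I*pi/7)) + (exp(6*I*pi/7)) + (exp(-6*I*pi/7)) + (exp(-4*I*pi/7)) + (exp(-2*I*pi/7))] = 0/7 = 0
  <chi_2*chi_3, chi_5> = (1/7)[1*(1)*conj(1) + 1*(exp(-4*I*pi/7))*conj(exp(-4*I*pi/7)) + 1*(exp(6*I*pi/7))*conj(exp(6*I*pi/7)) + 1*(exp(2*I*pi/7))*conj(exp(2*I*pi/7)) + 1*(exp(-2*I*pi/7))*conj(exp(-2*I*pi/7)) + 1*(exp(-6*I*pi/7))*conj(exp(-6*I*pi/7)) + 1*(exp(4*I*pi/7))*conj(exp(4*I*pi/7))]
      = (1/7)[(1) + (1) + (1) + (1) + (1) + (1) + (1)] = 7/7 = 1
  <chi_2*chi_3, chi_6> = (1/7)[1*(1)*conj(1) + 1*(exp(-4*I*pi/7))*conj(exp(-2*I*pi/7)) + 1*(exp(6*I*pi/7))*conj(exp(-4*I*pi/7)) + 1*(exp(2*I*pi/7))*conj(exp(-6*I*pi/7)) + 1*(exp(-2*I*pi/7))*conj(exp(6*I*pi/7)) + 1*(exp(-6*I*pi/7))*conj(exp(4*I*pi/7)) + 1*(exp(4*I*pi/7))*conj(exp(2*I*pi/7))]
      = (1/7)[(1) + (exp(-2*I*pi/7)) + (exp(-4*I*pi/7)) + (exp(-6*I*pi/7)) + (exp(6*I*pi/7)) + (exp(4*I*pi/7)) + (exp(2*I*pi/7))] = 0/7 = 0
(Exp terms are combined using exp(i*s)*conj(exp(i*t)) = exp(i*(s-t)), and sums of them are collapsed using the identity that for every m > 1 the m distinct m-th roots of unity sum to 0, e.g. 1 + exp(2*I*pi/3) + exp(-2*I*pi/3) = 0.)
Hence the multiplicities are chi_5: 1. Dimension check: dim(chi_2)*dim(chi_3) = 1*1 = 1 and sum (mult * dim) = 1*1 = 1.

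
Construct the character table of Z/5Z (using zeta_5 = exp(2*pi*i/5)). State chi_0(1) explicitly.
Character table of Z/5Z (irreps indexed chi_0,...,chi_4 with chi_k(m) = zeta_5^(k*m), zeta_5 = exp(2*pi*i/5)):
  irrep \ class  {0} (size 1)  {1} (size 1)    {2} (size 1)    {3} (size 1)    {4} (size 1)  
  chi_0          1             1               1               1               1             
  chi_1          1             exp(2*I*pi/5)   exp(4*I*pi/5)   exp(-4*I*pi/5)  exp(-2*I*pi/5)
  chi_2          1             exp(4*I*pi/5)   exp(-2*I*pi/5)  exp(2*I*pi/5)   exp(-4*I*pi/5)
  chi_3          1             exp(-4*I*pi/5)  exp(2*I*pi/5)   exp(-2*I*pi/5)  exp(4*I*pi/5) 
  chi_4          1             exp(-2*I*pi/5)  exp(-4*I*pi/5)  exp(4*I*pi/5)   exp(2*I*pi/5) 

Spot check: chi_0(1) = zeta_5^(0*1) = zeta_5^0 = 1.

Derivation: Z/5Z is abelian, so all 5 irreducible complex representations are 1-dimensional. They are given by chi_k(m) = zeta_5^(k*m) for k = 0,...,4. Row orthogonality: sum_m chi_k(m) conj(chi_l(m)) = 5 * [k = l].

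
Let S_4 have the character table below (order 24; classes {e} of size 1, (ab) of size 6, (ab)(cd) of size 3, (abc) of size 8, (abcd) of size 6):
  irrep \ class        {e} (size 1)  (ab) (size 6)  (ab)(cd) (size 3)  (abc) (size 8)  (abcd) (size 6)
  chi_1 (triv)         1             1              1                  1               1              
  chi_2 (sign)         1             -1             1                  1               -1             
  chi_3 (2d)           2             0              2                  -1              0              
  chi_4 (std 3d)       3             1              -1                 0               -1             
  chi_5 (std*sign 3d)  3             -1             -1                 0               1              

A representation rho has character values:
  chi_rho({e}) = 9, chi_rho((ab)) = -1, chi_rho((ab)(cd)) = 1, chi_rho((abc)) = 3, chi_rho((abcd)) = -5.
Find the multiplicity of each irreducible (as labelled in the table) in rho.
Multiplicities: chi_1: 0, chi_2: 3, chi_3: 0, chi_4: 2, chi_5: 0.

Argument: Use <chi_rho, chi> = (1/|G|) sum_C |C| * chi_rho(C) * conj(chi(C)) with |G| = 24 for each irreducible chi in the table:
  <chi_rho, chi_1> = (1/24)[1*(9)*conj(1) + 6*(-1)*conj(1) + 3*(1)*conj(1) + 8*(3)*conj(1) + 6*(-5)*conj(1)]
      = (1/24)[(9) + (-6) + (3) + (24) + (-30)] = 0/24 = 0
  <chi_rho, chi_2> = (1/24)[1*(9)*conj(1) + 6*(-1)*conj(-1) + 3*(1)*conj(1) + 8*(3)*conj(1) + 6*(-5)*conj(-1)]
      = (1/24)[(9) + (6) + (3) + (24) + (30)] = 72/24 = 3
  <chi_rho, chi_3> = (1/24)[1*(9)*conj(2) + 6*(-1)*conj(0) + 3*(1)*conj(2) + 8*(3)*conj(-1) + 6*(-5)*conj(0)]
      = (1/24)[(18) + (0) + (6) + (-24) + (0)] = 0/24 = 0
  <chi_rho, chi_4> = (1/24)[1*(9)*conj(3) + 6*(-1)*conj(1) + 3*(1)*conj(-1) + 8*(3)*conj(0) + 6*(-5)*conj(-1)]
      = (1/24)[(27) + (-6) + (-3) + (0) + (30)] = 48/24 = 2
  <chi_rho, chi_5> = (1/24)[1*(9)*conj(3) + 6*(-1)*conj(-1) + 3*(1)*conj(-1) + 8*(3)*conj(0) + 6*(-5)*conj(1)]
      = (1/24)[(27) + (6) + (-3) + (0) + (-30)] = 0/24 = 0
Dimension check: dim(rho) = sum (mult * dim) = 0*1 + 3*1 + 0*2 + 2*3 + 0*3 = 9 = chi_rho(e) = 9.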